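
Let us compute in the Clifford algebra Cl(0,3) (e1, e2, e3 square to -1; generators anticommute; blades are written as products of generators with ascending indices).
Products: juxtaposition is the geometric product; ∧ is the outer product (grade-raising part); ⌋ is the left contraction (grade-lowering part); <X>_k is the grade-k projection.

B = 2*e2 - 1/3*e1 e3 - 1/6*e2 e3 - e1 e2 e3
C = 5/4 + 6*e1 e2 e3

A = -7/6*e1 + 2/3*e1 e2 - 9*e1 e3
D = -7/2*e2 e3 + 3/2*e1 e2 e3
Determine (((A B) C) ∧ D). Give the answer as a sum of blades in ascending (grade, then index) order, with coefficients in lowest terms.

step 1: -3 - 4/3*e1 + 9*e2 + 5/18*e3 - 5/6*e1 e2 + 1/9*e1 e3 - 25/18*e2 e3 + 655/36*e1 e2 e3
step 2: 1265/12 + 20/3*e1 + 143/12*e2 + 385/72*e3 - 65/24*e1 e2 + 1949/36*e1 e3 + 451/72*e2 e3 + 683/144*e1 e2 e3
step 3: -8855/24*e2 e3 + 3235/24*e1 e2 e3
Answer: -8855/24*e2 e3 + 3235/24*e1 e2 e3


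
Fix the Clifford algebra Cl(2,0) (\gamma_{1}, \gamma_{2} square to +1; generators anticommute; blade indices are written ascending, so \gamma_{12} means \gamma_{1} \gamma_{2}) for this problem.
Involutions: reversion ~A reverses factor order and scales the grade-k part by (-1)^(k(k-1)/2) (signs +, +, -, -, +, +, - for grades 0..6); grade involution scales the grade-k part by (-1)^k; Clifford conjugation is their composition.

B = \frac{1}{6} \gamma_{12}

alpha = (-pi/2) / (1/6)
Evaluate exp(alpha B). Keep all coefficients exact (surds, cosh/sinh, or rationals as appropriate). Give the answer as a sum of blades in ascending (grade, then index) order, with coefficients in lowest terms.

B^2 = (\frac{1}{6})^2*(\gamma_{12})^2 = \frac{1}{36}*(-1) = -\frac{1}{36} (a basis 2-blade squares to minus the product of its generators' squares).
B^2 = -\frac{1}{36} — the series telescopes trigonometrically here: l = \frac{1}{6}, alpha*l = - \frac{\pi}{2}, so exp(alpha B) = cos(- \frac{\pi}{2}) + (sin(- \frac{\pi}{2})/(\frac{1}{6}))*B = 0 + (-6)*B.
Answer: -\gamma_{12}


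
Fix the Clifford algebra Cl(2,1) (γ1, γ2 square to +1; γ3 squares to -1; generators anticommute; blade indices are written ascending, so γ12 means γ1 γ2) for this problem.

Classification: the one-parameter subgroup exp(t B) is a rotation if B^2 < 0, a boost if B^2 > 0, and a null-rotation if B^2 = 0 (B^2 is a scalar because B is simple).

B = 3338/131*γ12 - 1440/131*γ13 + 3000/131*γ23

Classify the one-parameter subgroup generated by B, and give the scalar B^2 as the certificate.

B^2 term by term: the squares give (3338/131)^2*(γ12)^2 + (-1440/131)^2*(γ13)^2 + (3000/131)^2*(γ23)^2 = 11142244/17161*(-1) + 2073600/17161*(+1) + 9000000/17161*(+1) = -4 (each basis 2-blade squares to minus the product of its generators' squares); cross terms between blades sharing an index anticommute and cancel. So B^2 = -4.
Answer: rotation, certificate B^2 = -4. Check the certificate: B^2 = -4, and that sign is decisive whatever form B takes.


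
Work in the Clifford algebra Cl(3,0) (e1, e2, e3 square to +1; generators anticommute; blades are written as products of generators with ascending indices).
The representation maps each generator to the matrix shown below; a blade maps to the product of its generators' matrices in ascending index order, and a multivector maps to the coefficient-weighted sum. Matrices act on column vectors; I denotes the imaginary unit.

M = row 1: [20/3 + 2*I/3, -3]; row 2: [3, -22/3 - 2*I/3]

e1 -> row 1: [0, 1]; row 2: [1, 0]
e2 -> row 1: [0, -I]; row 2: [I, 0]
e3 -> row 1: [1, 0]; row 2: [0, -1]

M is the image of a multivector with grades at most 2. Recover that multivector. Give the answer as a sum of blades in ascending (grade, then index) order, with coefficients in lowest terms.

Method: 1, rho(e1), rho(e2), rho(e3) form a trace-orthogonal basis of the 2x2 complex matrices (tr(X Y) = 2 if X = Y, else 0), so M = m0*1 + m1*rho(e1) + m2*rho(e2) + m3*rho(e3) with m0 = tr(M)/2 = -1/3, m1 = tr(M rho(e1))/2 = 0, m2 = tr(M rho(e2))/2 = -3*I, m3 = tr(M rho(e3))/2 = 7 + 2*I/3.
Multiplying table entries, the bivector images are rho(e1 e2) = I*rho(e3), rho(e1 e3) = -I*rho(e2), rho(e2 e3) = I*rho(e1); with real blade coefficients the real parts of m0..m3 are the coefficients of 1, e1, e2, e3 and the imaginary parts give the bivectors (e2 e3: Im m1, e1 e3: -Im m2, e1 e2: Im m3).
Answer: -1/3 + 7*e3 + 2/3*e1 e2 + 3*e1 e3


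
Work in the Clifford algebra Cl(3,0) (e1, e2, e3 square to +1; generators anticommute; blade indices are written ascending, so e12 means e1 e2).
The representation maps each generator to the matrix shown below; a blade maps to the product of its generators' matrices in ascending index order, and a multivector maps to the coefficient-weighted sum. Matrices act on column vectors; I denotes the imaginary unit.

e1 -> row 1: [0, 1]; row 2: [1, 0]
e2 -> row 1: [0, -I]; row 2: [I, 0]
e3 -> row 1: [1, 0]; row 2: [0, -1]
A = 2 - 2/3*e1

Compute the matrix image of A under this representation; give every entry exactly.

M = (2)*1 + (-2/3)*rho(e1), summed entrywise (1 is the identity matrix):
Answer: row 1: [2, -2/3]; row 2: [-2/3, 2]


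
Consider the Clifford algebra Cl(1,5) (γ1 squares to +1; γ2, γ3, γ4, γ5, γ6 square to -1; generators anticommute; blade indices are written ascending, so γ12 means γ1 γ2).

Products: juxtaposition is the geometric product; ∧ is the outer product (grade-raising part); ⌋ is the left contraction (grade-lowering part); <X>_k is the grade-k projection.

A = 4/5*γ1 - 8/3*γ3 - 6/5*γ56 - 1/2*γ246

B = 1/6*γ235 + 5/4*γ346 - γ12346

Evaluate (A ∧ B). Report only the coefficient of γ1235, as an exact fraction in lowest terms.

step 1: 2/15*γ1235 + γ1346
Answer: 2/15


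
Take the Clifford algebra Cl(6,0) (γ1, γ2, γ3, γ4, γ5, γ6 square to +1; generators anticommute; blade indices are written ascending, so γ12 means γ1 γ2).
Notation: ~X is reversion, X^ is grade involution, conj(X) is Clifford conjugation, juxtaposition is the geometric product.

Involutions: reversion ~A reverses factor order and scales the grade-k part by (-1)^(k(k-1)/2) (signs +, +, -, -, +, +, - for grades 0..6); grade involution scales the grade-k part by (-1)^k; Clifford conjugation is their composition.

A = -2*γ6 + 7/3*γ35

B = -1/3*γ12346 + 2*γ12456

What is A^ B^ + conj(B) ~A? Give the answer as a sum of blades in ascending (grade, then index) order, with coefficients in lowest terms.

first term: 2/3*γ1234 - 4*γ1245 + 14/3*γ12346 + 7/9*γ12456
second term: -2/3*γ1234 + 4*γ1245 + 14/3*γ12346 + 7/9*γ12456
Answer: 28/3*γ12346 + 14/9*γ12456


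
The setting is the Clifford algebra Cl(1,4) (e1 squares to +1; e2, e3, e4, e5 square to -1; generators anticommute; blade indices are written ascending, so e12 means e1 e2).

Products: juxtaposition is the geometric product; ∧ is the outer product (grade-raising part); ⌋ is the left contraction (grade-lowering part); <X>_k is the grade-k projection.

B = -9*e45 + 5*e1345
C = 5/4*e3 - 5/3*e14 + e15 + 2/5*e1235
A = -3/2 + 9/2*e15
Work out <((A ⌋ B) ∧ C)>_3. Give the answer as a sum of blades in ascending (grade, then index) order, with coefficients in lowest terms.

step 1: 45/2*e34 + 27/2*e45 - 15/2*e1345
step 2: 135/8*e345 + 45/2*e1345
step 3: 135/8*e345
Answer: 135/8*e345


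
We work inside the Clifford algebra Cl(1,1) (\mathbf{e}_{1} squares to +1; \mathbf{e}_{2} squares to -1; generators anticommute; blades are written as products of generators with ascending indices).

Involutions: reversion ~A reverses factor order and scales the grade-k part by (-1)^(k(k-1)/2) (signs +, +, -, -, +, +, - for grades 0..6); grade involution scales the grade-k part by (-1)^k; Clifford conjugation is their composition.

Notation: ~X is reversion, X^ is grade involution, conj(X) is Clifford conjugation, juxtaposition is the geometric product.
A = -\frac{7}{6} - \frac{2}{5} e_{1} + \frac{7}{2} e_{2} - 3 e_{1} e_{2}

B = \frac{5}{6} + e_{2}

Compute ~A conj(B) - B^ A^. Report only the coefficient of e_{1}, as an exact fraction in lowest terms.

first term: \frac{91}{36} + \frac{8}{3} e_{1} + \frac{49}{12} e_{2} + \frac{29}{10} e_{1} e_{2}
second term: -\frac{161}{36} + \frac{10}{3} e_{1} - \frac{7}{4} e_{2} - \frac{21}{10} e_{1} e_{2}
Answer: -\frac{2}{3}


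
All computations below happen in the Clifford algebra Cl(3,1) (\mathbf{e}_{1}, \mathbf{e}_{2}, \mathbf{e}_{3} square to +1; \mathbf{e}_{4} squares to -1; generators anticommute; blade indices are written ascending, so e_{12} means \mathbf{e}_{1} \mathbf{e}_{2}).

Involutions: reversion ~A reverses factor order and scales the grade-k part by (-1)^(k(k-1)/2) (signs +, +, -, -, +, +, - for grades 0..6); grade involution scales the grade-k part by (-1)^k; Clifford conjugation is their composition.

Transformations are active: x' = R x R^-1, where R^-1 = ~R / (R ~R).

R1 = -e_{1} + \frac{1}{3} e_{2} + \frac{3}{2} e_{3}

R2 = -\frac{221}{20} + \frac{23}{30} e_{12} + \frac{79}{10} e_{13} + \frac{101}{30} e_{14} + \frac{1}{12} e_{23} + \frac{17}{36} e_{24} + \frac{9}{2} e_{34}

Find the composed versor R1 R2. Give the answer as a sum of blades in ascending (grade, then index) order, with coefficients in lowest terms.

Distribute over the terms of R1 (each basis-blade product reordered to ascending indices, repeated generators contracted through their squares):
(-e_{1}) R2 = \frac{221}{20} e_{1} - \frac{23}{30} e_{2} - \frac{79}{10} e_{3} - \frac{101}{30} e_{4} - \frac{1}{12} e_{123} - \frac{17}{36} e_{124} - \frac{9}{2} e_{134}
(\frac{1}{3} e_{2}) R2 = -\frac{23}{90} e_{1} - \frac{221}{60} e_{2} + \frac{1}{36} e_{3} + \frac{17}{108} e_{4} - \frac{79}{30} e_{123} - \frac{101}{90} e_{124} + \frac{3}{2} e_{234}
(\frac{3}{2} e_{3}) R2 = -\frac{237}{20} e_{1} - \frac{1}{8} e_{2} - \frac{663}{40} e_{3} + \frac{27}{4} e_{4} + \frac{23}{20} e_{123} - \frac{101}{20} e_{134} - \frac{17}{24} e_{234}
Summing the partial products and collecting blades:
Answer: -\frac{19}{18} e_{1} - \frac{183}{40} e_{2} - \frac{8801}{360} e_{3} + \frac{478}{135} e_{4} - \frac{47}{30} e_{123} - \frac{287}{180} e_{124} - \frac{191}{20} e_{134} + \frac{19}{24} e_{234}


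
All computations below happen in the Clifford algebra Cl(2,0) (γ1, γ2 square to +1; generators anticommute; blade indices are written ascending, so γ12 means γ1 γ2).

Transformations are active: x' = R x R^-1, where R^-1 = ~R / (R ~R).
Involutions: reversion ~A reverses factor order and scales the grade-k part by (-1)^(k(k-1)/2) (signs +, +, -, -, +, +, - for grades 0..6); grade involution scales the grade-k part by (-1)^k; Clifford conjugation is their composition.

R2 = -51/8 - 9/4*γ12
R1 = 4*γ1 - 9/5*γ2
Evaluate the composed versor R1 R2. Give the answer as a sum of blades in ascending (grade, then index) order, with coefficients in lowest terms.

Distribute over the terms of R1 (each basis-blade product reordered to ascending indices, repeated generators contracted through their squares):
(4*γ1) R2 = -51/2*γ1 - 9*γ2
(-9/5*γ2) R2 = -81/20*γ1 + 459/40*γ2
Summing the partial products and collecting blades:
Answer: -591/20*γ1 + 99/40*γ2


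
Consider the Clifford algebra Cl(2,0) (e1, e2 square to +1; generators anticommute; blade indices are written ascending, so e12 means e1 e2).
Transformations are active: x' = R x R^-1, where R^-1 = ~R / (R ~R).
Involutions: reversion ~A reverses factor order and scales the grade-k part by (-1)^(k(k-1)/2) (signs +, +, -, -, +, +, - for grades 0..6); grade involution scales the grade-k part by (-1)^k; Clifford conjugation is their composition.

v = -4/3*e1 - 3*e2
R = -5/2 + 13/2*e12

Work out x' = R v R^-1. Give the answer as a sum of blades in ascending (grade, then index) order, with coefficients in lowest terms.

~R = -5/2 - 13/2*e12, and R ~R = 97/2, so R^-1 = ~R / (97/2).
R v = -97/6*e1 + 97/6*e2
Answer: 3*e1 + 4/3*e2


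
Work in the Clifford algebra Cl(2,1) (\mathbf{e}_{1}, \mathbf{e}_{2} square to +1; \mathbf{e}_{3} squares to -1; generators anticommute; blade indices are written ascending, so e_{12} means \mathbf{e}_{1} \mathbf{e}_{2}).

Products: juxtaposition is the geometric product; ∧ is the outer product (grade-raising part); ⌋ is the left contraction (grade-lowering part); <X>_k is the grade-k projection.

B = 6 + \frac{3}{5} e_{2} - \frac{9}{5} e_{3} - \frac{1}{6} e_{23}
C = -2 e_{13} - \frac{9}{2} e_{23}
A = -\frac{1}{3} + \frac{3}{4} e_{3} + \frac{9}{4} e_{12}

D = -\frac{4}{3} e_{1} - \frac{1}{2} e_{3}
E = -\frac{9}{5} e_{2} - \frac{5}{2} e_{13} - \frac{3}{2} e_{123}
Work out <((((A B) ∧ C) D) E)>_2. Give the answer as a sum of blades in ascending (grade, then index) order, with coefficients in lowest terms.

step 1: -\frac{13}{20} + \frac{27}{20} e_{1} - \frac{13}{40} e_{2} + \frac{51}{10} e_{3} + \frac{27}{2} e_{12} - \frac{3}{8} e_{13} - \frac{71}{180} e_{23} - \frac{81}{20} e_{123}
step 2: \frac{13}{10} e_{13} + \frac{117}{40} e_{23} - \frac{269}{40} e_{123}
step 3: \frac{13}{20} e_{1} + \frac{117}{80} e_{2} + \frac{26}{15} e_{3} - \frac{269}{80} e_{12} + \frac{269}{30} e_{23} - \frac{39}{10} e_{123}
step 4: \frac{1287}{400} - \frac{14077}{1200} e_{1} - \frac{39}{4} e_{2} + \frac{7577}{800} e_{3} + \frac{3577}{150} e_{12} - \frac{3861}{800} e_{13} - \frac{5009}{800} e_{23} + \frac{117}{32} e_{123}
step 5: \frac{3577}{150} e_{12} - \frac{3861}{800} e_{13} - \frac{5009}{800} e_{23}
Answer: \frac{3577}{150} e_{12} - \frac{3861}{800} e_{13} - \frac{5009}{800} e_{23}


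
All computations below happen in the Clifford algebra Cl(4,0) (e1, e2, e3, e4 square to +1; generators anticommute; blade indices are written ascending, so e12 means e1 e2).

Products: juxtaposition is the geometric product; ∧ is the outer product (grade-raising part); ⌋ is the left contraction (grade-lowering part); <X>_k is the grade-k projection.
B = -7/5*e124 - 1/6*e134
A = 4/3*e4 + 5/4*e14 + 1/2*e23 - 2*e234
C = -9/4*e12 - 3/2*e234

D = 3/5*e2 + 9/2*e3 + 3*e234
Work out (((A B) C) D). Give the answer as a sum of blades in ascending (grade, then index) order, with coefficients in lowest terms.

step 1: -7/4*e2 - 5/24*e3 - 23/15*e12 - 136/45*e13 - 1/12*e124 + 7/10*e134
step 2: -69/20 - 63/16*e1 - 3/16*e4 + 21/20*e12 + 1/8*e13 + 34/5*e23 - 5/16*e24 + 21/8*e34 + 15/32*e123 - 68/15*e124 + 23/10*e134 - 63/40*e234
step 3: 189/40 + 477/400*e1 + 4131/200*e2 - 8217/400*e3 - 1281/40*e4 - 2289/320*e12 - 158/5*e13 - 7229/800*e14 - 9/16*e23 + 36/5*e24 - 81/800*e34 + 93/20*e123 - 3/8*e124 + 63/20*e134 - 1179/160*e234 + 3987/400*e1234
Answer: 189/40 + 477/400*e1 + 4131/200*e2 - 8217/400*e3 - 1281/40*e4 - 2289/320*e12 - 158/5*e13 - 7229/800*e14 - 9/16*e23 + 36/5*e24 - 81/800*e34 + 93/20*e123 - 3/8*e124 + 63/20*e134 - 1179/160*e234 + 3987/400*e1234


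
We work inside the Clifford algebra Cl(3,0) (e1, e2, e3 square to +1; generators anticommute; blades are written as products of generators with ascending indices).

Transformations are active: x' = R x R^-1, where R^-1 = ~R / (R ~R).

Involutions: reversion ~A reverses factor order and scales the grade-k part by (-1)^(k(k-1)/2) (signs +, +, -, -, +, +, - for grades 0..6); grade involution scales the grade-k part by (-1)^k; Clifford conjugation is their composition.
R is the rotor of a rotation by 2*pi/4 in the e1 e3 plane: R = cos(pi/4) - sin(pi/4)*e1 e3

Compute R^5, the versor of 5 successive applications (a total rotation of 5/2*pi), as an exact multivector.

Rotor phase runs at HALF the rotation angle; powers of one rotor simply add phase, so after 5 steps in e1 e3 the phase is 5*pi/4 = 5*pi/4 and R^5 = cos(5*pi/4) - sin(5*pi/4)*e1 e3.
cos(5*pi/4) = -sqrt(2)/2 and sin(5*pi/4) = -sqrt(2)/2, so R^5 = -sqrt(2)/2 + sqrt(2)/2*e1 e3. The net rotation is 1/2*pi (after discarding 1 full turn, each of which contributes a factor -1 to the rotor); the rotor keeps the half-angle phase exactly.
Answer: -sqrt(2)/2 + sqrt(2)/2*e1 e3


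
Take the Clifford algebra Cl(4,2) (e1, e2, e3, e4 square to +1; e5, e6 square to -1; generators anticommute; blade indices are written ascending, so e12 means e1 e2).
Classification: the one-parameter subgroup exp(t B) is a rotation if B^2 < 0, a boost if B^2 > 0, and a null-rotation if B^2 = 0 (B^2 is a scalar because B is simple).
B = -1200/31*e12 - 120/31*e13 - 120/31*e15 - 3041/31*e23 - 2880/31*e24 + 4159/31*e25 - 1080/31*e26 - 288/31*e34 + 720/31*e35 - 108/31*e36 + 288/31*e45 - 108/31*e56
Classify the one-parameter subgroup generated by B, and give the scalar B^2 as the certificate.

B^2 term by term: the squares give (-1200/31)^2*(e12)^2 + (-120/31)^2*(e13)^2 + (-120/31)^2*(e15)^2 + (-3041/31)^2*(e23)^2 + (-2880/31)^2*(e24)^2 + (4159/31)^2*(e25)^2 + (-1080/31)^2*(e26)^2 + (-288/31)^2*(e34)^2 + (720/31)^2*(e35)^2 + (-108/31)^2*(e36)^2 + (288/31)^2*(e45)^2 + (-108/31)^2*(e56)^2 = 1440000/961*(-1) + 14400/961*(-1) + 14400/961*(+1) + 9247681/961*(-1) + 8294400/961*(-1) + 17297281/961*(+1) + 1166400/961*(+1) + 82944/961*(-1) + 518400/961*(+1) + 11664/961*(+1) + 82944/961*(+1) + 11664/961*(-1) = 0 (each basis 2-blade squares to minus the product of its generators' squares); cross terms between blades sharing an index anticommute and cancel; the commuting (index-disjoint) pairs give grade-4 terms 2*c*c'*(blade product), which cancel blade by blade — e1234: 691200/961 - 691200/961 = 0; e1235: -1728000/961 + 998160/961 + 729840/961 = 0; e1236: 259200/961 - 259200/961 = 0; e1245: -691200/961 + 691200/961 = 0; e1256: 259200/961 - 259200/961 = 0; e1345: -69120/961 + 69120/961 = 0; e1356: 25920/961 - 25920/961 = 0; e2345: -1751616/961 + 4147200/961 - 2395584/961 = 0; e2346: -622080/961 + 622080/961 = 0; e2356: 656856/961 + 898344/961 - 1555200/961 = 0; e2456: 622080/961 - 622080/961 = 0; e3456: 62208/961 - 62208/961 = 0 — confirming B is simple. So B^2 = 0.
Answer: null-rotation, certificate B^2 = 0. Certificate logic: 0 is a conjugation-invariant scalar, so its sign fixes rotation versus boost versus null-rotation outright.


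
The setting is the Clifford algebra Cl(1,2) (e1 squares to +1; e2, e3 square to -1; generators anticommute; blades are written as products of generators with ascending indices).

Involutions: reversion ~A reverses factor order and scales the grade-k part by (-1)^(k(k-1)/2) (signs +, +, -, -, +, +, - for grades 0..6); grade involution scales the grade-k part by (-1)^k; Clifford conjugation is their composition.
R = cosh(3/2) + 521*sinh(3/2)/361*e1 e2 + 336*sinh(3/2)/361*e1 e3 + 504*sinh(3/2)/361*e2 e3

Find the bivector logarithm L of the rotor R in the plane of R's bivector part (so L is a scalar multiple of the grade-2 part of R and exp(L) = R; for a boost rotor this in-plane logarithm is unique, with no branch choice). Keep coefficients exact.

The scalar part of R is cosh(3/2), giving the rapidity magnitude (cosh is even); the bivector part supplies orientation, its quotient by sinh of the rapidity is the plane, and L = rapidity * plane — unique in that plane, since flipping both signs leaves L unchanged.
Concretely: cosh(rapidity) = cosh(3/2) gives rapidity = ±3/2, and since rapidity/sinh(rapidity) is even the sign is immaterial: L = (rapidity/sinh(rapidity)) * <R>_2 = (3/(2*sinh(3/2))) * <R>_2.
Answer: 1563/722*e1 e2 + 504/361*e1 e3 + 756/361*e2 e3


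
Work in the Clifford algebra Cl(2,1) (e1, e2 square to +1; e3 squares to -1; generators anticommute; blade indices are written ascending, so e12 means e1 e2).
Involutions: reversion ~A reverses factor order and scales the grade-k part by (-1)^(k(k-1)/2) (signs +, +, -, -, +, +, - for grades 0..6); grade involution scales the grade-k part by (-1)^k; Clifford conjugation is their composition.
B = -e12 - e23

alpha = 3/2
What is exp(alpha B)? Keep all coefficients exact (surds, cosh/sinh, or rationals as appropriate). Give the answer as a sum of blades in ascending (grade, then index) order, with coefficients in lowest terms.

B^2 term by term: the squares give (-1)^2*(e12)^2 + (-1)^2*(e23)^2 = 1*(-1) + 1*(+1) = 0 (each basis 2-blade squares to minus the product of its generators' squares); cross terms between blades sharing an index anticommute and cancel. So B^2 = 0.
B^2 = 0, hence only two terms survive: exp(alpha B) = 1 + alpha B (parabolic case).
Answer: 1 - 3/2*e12 - 3/2*e23


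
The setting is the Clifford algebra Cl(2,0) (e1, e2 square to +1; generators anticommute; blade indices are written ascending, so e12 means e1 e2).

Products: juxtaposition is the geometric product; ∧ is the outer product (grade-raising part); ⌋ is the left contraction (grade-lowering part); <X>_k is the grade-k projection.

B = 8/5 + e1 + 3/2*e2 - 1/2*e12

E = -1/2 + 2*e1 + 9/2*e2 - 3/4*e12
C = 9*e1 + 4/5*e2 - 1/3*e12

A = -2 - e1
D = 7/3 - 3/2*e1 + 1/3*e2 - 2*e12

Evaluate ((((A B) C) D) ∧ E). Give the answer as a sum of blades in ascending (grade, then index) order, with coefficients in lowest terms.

step 1: -21/5 - 18/5*e1 - 5/2*e2 - 1/2*e12
step 2: -1037/30 - 1171/30*e1 + 117/50*e2 + 1051/50*e12
step 3: 18643/900 - 24787/900*e1 + 93181/900*e2 + 97811/900*e12
step 4: -18643/1800 + 99359/1800*e1 + 37303/900*e2 - 96211/240*e12
Answer: -18643/1800 + 99359/1800*e1 + 37303/900*e2 - 96211/240*e12


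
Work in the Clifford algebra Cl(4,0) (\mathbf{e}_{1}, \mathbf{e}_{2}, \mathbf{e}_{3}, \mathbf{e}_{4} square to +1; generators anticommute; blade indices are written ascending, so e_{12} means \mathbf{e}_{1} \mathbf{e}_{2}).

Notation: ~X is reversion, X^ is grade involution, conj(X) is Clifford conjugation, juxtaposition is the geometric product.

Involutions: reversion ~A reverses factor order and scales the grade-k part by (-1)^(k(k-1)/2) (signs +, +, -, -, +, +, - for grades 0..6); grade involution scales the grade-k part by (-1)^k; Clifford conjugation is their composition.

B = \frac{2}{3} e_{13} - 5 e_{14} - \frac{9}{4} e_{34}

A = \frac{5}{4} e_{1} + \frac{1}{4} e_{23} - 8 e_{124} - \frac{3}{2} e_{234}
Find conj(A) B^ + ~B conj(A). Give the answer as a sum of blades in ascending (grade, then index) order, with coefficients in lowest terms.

first term: \frac{293}{8} e_{2} - \frac{5}{6} e_{3} + \frac{25}{4} e_{4} - \frac{1}{6} e_{12} + \frac{9}{16} e_{24} - \frac{51}{2} e_{123} - e_{124} + \frac{45}{16} e_{134} + \frac{16}{3} e_{234} + \frac{5}{4} e_{1234}
second term: -\frac{293}{8} e_{2} - \frac{5}{6} e_{3} + \frac{25}{4} e_{4} - \frac{1}{6} e_{12} + \frac{9}{16} e_{24} - \frac{51}{2} e_{123} - e_{124} - \frac{45}{16} e_{134} + \frac{16}{3} e_{234} - \frac{5}{4} e_{1234}
Answer: -\frac{5}{3} e_{3} + \frac{25}{2} e_{4} - \frac{1}{3} e_{12} + \frac{9}{8} e_{24} - 51 e_{123} - 2 e_{124} + \frac{32}{3} e_{234}


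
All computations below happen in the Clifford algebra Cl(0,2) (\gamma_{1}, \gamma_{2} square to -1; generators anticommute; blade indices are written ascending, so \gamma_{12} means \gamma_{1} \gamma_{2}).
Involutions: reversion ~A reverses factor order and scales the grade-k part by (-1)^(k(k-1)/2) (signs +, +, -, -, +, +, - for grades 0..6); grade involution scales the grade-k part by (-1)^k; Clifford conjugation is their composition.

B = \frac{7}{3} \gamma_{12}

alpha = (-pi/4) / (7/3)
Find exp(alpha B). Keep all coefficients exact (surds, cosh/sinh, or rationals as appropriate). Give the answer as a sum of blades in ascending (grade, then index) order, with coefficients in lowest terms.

B^2 = (\frac{7}{3})^2*(\gamma_{12})^2 = \frac{49}{9}*(-1) = -\frac{49}{9} (a basis 2-blade squares to minus the product of its generators' squares).
B^2 = -\frac{49}{9} — since the square is negative, the closed form is circular: l = \frac{7}{3}, alpha*l = - \frac{\pi}{4}, so exp(alpha B) = cos(- \frac{\pi}{4}) + (sin(- \frac{\pi}{4})/(\frac{7}{3}))*B = \frac{\sqrt{2}}{2} + (- \frac{3 \sqrt{2}}{14})*B.
Answer: \frac{\sqrt{2}}{2} - \frac{\sqrt{2}}{2} \gamma_{12}


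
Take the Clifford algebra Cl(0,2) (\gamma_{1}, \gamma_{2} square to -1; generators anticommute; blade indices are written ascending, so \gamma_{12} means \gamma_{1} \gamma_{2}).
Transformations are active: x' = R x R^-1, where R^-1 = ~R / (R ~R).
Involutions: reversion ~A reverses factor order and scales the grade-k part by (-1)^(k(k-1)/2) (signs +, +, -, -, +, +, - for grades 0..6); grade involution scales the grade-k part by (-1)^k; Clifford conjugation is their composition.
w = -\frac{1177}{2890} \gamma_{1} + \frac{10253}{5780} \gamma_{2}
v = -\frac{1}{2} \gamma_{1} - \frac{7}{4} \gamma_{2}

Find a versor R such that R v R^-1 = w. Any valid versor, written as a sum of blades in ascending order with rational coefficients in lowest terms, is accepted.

Reasoning: v^2 = w^2 = -\frac{53}{16} since conjugation preserves the quadratic form; R = v + w = -\frac{1311}{1445} \gamma_{1} + \frac{69}{2890} \gamma_{2} is then valid when invertible, keeping its own part and reversing (v - w)/2.
Answer: -\frac{1311}{1445} \gamma_{1} + \frac{69}{2890} \gamma_{2}


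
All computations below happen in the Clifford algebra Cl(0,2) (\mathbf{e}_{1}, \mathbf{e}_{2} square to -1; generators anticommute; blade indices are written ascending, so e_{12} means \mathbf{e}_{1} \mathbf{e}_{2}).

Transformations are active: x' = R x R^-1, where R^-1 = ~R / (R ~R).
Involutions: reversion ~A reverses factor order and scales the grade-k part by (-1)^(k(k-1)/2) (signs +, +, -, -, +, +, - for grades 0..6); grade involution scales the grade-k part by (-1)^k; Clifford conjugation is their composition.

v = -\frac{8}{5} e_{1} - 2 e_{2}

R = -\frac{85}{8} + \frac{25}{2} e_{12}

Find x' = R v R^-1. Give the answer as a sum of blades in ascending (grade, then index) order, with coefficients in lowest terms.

~R = -\frac{85}{8} - \frac{25}{2} e_{12}, and R ~R = \frac{17225}{64}, so R^-1 = ~R / (\frac{17225}{64}).
R v = 42 e_{1} + \frac{5}{4} e_{2}
Answer: -\frac{5912}{3445} e_{1} + \frac{1310}{689} e_{2}


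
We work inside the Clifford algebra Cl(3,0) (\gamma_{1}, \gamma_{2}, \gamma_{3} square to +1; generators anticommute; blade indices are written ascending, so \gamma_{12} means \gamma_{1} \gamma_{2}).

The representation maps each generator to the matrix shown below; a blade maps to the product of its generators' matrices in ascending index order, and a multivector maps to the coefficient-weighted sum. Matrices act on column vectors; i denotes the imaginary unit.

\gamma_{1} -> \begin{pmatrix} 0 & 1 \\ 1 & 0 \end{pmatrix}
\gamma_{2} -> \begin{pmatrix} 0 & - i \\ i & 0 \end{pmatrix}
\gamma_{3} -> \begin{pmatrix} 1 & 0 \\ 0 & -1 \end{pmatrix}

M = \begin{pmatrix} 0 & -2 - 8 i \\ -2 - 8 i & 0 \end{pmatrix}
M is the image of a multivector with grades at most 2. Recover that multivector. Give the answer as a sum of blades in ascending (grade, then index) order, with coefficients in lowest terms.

Method: 1, rho(\gamma_{1}), rho(\gamma_{2}), rho(\gamma_{3}) form a trace-orthogonal basis of the 2x2 complex matrices (tr(X Y) = 2 if X = Y, else 0), so M = m0*1 + m1*rho(\gamma_{1}) + m2*rho(\gamma_{2}) + m3*rho(\gamma_{3}) with m0 = tr(M)/2 = 0, m1 = tr(M rho(\gamma_{1}))/2 = -2 - 8 i, m2 = tr(M rho(\gamma_{2}))/2 = 0, m3 = tr(M rho(\gamma_{3}))/2 = 0.
Multiplying table entries, the bivector images are rho(\gamma_{12}) = i*rho(\gamma_{3}), rho(\gamma_{13}) = -i*rho(\gamma_{2}), rho(\gamma_{23}) = i*rho(\gamma_{1}); with real blade coefficients the real parts of m0..m3 are the coefficients of 1, \gamma_{1}, \gamma_{2}, \gamma_{3} and the imaginary parts give the bivectors (\gamma_{23}: Im m1, \gamma_{13}: -Im m2, \gamma_{12}: Im m3).
Answer: -2 \gamma_{1} - 8 \gamma_{23}


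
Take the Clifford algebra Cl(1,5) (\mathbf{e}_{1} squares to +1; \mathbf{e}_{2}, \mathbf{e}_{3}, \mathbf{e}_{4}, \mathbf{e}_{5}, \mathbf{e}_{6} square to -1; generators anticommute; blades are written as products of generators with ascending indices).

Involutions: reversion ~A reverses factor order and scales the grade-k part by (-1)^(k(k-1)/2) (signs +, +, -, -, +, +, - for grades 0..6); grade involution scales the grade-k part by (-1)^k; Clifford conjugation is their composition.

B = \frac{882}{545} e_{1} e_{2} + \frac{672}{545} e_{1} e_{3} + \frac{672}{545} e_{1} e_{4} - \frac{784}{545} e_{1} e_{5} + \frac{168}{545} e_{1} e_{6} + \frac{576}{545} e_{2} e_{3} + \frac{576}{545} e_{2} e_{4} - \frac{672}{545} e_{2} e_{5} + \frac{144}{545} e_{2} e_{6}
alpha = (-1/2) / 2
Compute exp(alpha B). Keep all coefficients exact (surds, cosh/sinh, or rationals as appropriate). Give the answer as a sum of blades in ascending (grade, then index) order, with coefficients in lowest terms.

B^2 term by term: the squares give (\frac{882}{545})^2*(e_{1} e_{2})^2 + (\frac{672}{545})^2*(e_{1} e_{3})^2 + (\frac{672}{545})^2*(e_{1} e_{4})^2 + (-\frac{784}{545})^2*(e_{1} e_{5})^2 + (\frac{168}{545})^2*(e_{1} e_{6})^2 + (\frac{576}{545})^2*(e_{2} e_{3})^2 + (\frac{576}{545})^2*(e_{2} e_{4})^2 + (-\frac{672}{545})^2*(e_{2} e_{5})^2 + (\frac{144}{545})^2*(e_{2} e_{6})^2 = \frac{777924}{297025}*(+1) + \frac{451584}{297025}*(+1) + \frac{451584}{297025}*(+1) + \frac{614656}{297025}*(+1) + \frac{28224}{297025}*(+1) + \frac{331776}{297025}*(-1) + \frac{331776}{297025}*(-1) + \frac{451584}{297025}*(-1) + \frac{20736}{297025}*(-1) = 4 (each basis 2-blade squares to minus the product of its generators' squares); cross terms between blades sharing an index anticommute and cancel; the commuting (index-disjoint) pairs give grade-4 terms 2*c*c'*(blade product), which cancel blade by blade — e_{1} e_{2} e_{3} e_{4}: -\frac{774144}{297025} + \frac{774144}{297025} = 0; e_{1} e_{2} e_{3} e_{5}: \frac{903168}{297025} - \frac{903168}{297025} = 0; e_{1} e_{2} e_{3} e_{6}: -\frac{193536}{297025} + \frac{193536}{297025} = 0; e_{1} e_{2} e_{4} e_{5}: \frac{903168}{297025} - \frac{903168}{297025} = 0; e_{1} e_{2} e_{4} e_{6}: -\frac{193536}{297025} + \frac{193536}{297025} = 0; e_{1} e_{2} e_{5} e_{6}: \frac{225792}{297025} - \frac{225792}{297025} = 0 — confirming B is simple. So B^2 = 4.
B^2 = 4 — the positive square puts this in the hyperbolic regime; l = 2, alpha*l = - \frac{1}{2}, so exp(alpha B) = cosh(- \frac{1}{2}) + (sinh(- \frac{1}{2})/2)*B = \cosh{\left(\frac{1}{2} \right)} + (- \frac{\sinh{\left(\frac{1}{2} \right)}}{2})*B.
Answer: \cosh{\left(\frac{1}{2} \right)} - \frac{441 \sinh{\left(\frac{1}{2} \right)}}{545} e_{1} e_{2} - \frac{336 \sinh{\left(\frac{1}{2} \right)}}{545} e_{1} e_{3} - \frac{336 \sinh{\left(\frac{1}{2} \right)}}{545} e_{1} e_{4} + \frac{392 \sinh{\left(\frac{1}{2} \right)}}{545} e_{1} e_{5} - \frac{84 \sinh{\left(\frac{1}{2} \right)}}{545} e_{1} e_{6} - \frac{288 \sinh{\left(\frac{1}{2} \right)}}{545} e_{2} e_{3} - \frac{288 \sinh{\left(\frac{1}{2} \right)}}{545} e_{2} e_{4} + \frac{336 \sinh{\left(\frac{1}{2} \right)}}{545} e_{2} e_{5} - \frac{72 \sinh{\left(\frac{1}{2} \right)}}{545} e_{2} e_{6}


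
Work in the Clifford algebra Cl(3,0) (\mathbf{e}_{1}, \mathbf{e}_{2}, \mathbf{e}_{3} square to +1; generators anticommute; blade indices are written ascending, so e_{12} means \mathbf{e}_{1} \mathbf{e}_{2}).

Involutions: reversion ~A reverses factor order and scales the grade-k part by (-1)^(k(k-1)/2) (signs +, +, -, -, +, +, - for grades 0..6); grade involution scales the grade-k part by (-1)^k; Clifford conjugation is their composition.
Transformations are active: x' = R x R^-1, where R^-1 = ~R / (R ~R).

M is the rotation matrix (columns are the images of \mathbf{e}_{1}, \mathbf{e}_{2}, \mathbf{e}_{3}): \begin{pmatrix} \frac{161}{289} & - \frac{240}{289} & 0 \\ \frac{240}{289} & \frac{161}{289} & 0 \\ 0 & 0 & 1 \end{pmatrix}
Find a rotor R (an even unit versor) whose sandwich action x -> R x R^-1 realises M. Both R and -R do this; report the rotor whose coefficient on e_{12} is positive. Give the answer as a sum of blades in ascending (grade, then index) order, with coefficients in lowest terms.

Method: write R = a + b12*e_{12} + b13*e_{13} + b23*e_{23} with a^2 + b12^2 + b13^2 + b23^2 = 1 (so R^-1 = ~R). Expanding the columns R e_j ~R gives tr M = 4a^2 - 1 and, from the antisymmetric part, M21 - M12 = -4a*b12, M13 - M31 = 4a*b13, M32 - M23 = -4a*b23.
Here tr M = \frac{611}{289}, so a^2 = (1 + tr M)/4 = \frac{225}{289} and a = ±\frac{15}{17}. Taking a = \frac{15}{17}: M21 - M12 = \frac{480}{289}, M13 - M31 = 0, M32 - M23 = 0, giving b12 = -\frac{8}{17}, b13 = 0, b23 = 0, i.e. R = \frac{15}{17} - \frac{8}{17} e_{12}.
Its e_{12} coefficient is negative, so report the other preimage -R.
Answer: -\frac{15}{17} + \frac{8}{17} e_{12}. Sheet selection: the two-to-one cover makes ±R indistinguishable at the matrix level (trace \frac{611}{289}), so uniqueness comes from the required sign on e_{12}.


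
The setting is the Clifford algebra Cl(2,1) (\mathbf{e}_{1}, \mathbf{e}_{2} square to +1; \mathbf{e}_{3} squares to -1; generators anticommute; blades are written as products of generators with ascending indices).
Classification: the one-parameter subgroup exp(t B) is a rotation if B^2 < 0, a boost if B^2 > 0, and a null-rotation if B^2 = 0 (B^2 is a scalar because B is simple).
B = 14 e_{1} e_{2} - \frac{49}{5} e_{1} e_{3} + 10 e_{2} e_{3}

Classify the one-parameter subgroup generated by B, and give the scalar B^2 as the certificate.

B^2 term by term: the squares give (14)^2*(e_{1} e_{2})^2 + (-\frac{49}{5})^2*(e_{1} e_{3})^2 + (10)^2*(e_{2} e_{3})^2 = 196*(-1) + \frac{2401}{25}*(+1) + 100*(+1) = \frac{1}{25} (each basis 2-blade squares to minus the product of its generators' squares); cross terms between blades sharing an index anticommute and cancel. So B^2 = \frac{1}{25}.
Answer: boost, certificate B^2 = \frac{1}{25}. The scalar \frac{1}{25} is the complete invariant here: its sign names the subgroup type.


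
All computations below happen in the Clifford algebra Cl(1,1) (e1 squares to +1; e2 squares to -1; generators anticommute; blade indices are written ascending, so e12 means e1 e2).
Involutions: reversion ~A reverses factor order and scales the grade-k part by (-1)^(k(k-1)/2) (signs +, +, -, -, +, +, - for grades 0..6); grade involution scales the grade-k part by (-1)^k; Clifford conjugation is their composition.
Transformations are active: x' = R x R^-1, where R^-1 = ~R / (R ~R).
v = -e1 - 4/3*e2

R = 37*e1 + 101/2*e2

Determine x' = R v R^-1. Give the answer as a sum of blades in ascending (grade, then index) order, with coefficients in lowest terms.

~R = 37*e1 + 101/2*e2, and R ~R = -4725/4, so R^-1 = ~R / (-4725/4).
R v = 91/3 + 7/6*e12
Answer: -1823/2025*e1 - 2552/2025*e2


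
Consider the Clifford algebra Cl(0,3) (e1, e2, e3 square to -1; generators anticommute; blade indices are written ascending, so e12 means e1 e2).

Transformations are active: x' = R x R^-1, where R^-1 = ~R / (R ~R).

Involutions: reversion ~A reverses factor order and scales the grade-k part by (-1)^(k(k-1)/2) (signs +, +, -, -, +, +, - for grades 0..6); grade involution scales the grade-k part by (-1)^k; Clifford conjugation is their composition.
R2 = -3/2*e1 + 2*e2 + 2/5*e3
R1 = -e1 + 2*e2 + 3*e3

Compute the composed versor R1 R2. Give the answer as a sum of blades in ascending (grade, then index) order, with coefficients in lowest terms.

Distribute over the terms of R1 (each basis-blade product reordered to ascending indices, repeated generators contracted through their squares):
(-e1) R2 = -3/2 - 2*e12 - 2/5*e13
(2*e2) R2 = -4 + 3*e12 + 4/5*e23
(3*e3) R2 = -6/5 + 9/2*e13 - 6*e23
Summing the partial products and collecting blades:
Answer: -67/10 + e12 + 41/10*e13 - 26/5*e23


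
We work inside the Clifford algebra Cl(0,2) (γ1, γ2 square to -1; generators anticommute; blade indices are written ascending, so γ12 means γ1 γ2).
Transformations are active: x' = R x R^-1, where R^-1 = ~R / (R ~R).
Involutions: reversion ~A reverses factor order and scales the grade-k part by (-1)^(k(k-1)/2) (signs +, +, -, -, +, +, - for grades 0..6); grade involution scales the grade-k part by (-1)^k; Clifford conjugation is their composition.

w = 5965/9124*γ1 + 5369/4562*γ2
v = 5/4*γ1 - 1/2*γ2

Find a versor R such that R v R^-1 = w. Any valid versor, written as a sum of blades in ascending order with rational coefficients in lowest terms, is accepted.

Reasoning: v^2 = w^2 = -29/16 since conjugation preserves the quadratic form; R = v + w = 8685/4562*γ1 + 1544/2281*γ2 is then valid when invertible, keeping its own part and reversing (v - w)/2.
Answer: 8685/4562*γ1 + 1544/2281*γ2


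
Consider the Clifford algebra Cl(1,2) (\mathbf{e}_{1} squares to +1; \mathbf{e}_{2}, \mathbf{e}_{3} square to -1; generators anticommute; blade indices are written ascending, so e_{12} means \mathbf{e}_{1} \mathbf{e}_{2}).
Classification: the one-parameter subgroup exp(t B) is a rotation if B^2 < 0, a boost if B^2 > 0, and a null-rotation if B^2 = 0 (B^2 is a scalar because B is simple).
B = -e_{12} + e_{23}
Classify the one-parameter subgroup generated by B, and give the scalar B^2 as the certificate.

B^2 term by term: the squares give (-1)^2*(e_{12})^2 + (1)^2*(e_{23})^2 = 1*(+1) + 1*(-1) = 0 (each basis 2-blade squares to minus the product of its generators' squares); cross terms between blades sharing an index anticommute and cancel. So B^2 = 0.
Answer: null-rotation, certificate B^2 = 0. Because 0 is invariant under every versor sandwich, the classification follows from its sign alone.


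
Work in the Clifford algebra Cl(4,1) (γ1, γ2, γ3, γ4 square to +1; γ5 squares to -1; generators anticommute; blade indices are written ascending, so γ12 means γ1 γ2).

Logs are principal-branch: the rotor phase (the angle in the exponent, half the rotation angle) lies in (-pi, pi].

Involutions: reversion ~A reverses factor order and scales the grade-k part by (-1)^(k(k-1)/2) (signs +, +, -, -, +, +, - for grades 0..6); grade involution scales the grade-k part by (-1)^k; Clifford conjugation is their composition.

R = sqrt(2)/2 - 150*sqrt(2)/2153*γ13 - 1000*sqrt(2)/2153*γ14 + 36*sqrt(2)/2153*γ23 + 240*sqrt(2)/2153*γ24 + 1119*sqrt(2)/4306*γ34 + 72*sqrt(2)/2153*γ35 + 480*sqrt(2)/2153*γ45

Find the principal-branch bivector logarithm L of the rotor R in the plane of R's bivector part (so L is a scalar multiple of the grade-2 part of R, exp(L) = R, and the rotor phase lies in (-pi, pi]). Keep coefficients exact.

The scalar part of R is sqrt(2)/2, so the principal-branch rotor phase is pinned; divide the bivector part by its sine to get the unit plane — L is the phase times that plane.
Concretely: cos(phase) = sqrt(2)/2 gives phase = ±pi/4, and since phase/sin(phase) is even the sign is immaterial: L = (phase/sin(phase)) * <R>_2 = (sqrt(2)*pi/4) * <R>_2.
Answer: -75*pi/2153*γ13 - 500*pi/2153*γ14 + 18*pi/2153*γ23 + 120*pi/2153*γ24 + 1119*pi/8612*γ34 + 36*pi/2153*γ35 + 240*pi/2153*γ45


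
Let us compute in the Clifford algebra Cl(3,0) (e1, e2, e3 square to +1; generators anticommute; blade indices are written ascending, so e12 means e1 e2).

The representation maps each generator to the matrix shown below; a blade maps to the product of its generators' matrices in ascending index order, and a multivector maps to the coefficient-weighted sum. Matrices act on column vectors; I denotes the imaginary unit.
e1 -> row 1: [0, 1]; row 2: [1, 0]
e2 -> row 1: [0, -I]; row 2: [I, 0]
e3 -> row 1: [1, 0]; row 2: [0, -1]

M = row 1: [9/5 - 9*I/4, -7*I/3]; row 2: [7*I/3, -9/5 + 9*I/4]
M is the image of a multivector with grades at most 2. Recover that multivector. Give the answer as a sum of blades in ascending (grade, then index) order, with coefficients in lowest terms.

Method: 1, rho(e1), rho(e2), rho(e3) form a trace-orthogonal basis of the 2x2 complex matrices (tr(X Y) = 2 if X = Y, else 0), so M = m0*1 + m1*rho(e1) + m2*rho(e2) + m3*rho(e3) with m0 = tr(M)/2 = 0, m1 = tr(M rho(e1))/2 = 0, m2 = tr(M rho(e2))/2 = 7/3, m3 = tr(M rho(e3))/2 = 9/5 - 9*I/4.
Multiplying table entries, the bivector images are rho(e12) = I*rho(e3), rho(e13) = -I*rho(e2), rho(e23) = I*rho(e1); with real blade coefficients the real parts of m0..m3 are the coefficients of 1, e1, e2, e3 and the imaginary parts give the bivectors (e23: Im m1, e13: -Im m2, e12: Im m3).
Answer: 7/3*e2 + 9/5*e3 - 9/4*e12


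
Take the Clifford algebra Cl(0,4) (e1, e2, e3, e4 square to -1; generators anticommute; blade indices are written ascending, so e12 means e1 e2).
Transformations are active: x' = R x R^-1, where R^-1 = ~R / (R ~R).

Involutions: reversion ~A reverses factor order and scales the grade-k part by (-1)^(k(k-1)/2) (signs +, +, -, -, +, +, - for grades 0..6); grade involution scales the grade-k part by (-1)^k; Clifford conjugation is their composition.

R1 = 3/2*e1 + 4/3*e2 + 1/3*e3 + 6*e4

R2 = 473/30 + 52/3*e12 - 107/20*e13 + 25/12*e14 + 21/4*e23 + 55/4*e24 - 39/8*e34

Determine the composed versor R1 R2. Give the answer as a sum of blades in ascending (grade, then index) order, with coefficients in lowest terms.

Distribute over the terms of R1 (each basis-blade product reordered to ascending indices, repeated generators contracted through their squares):
(3/2*e1) R2 = 473/20*e1 - 26*e2 + 321/40*e3 - 25/8*e4 + 63/8*e123 + 165/8*e124 - 117/16*e134
(4/3*e2) R2 = 208/9*e1 + 946/45*e2 - 7*e3 - 55/3*e4 + 107/15*e123 - 25/9*e124 - 13/2*e234
(1/3*e3) R2 = -107/60*e1 + 7/4*e2 + 473/90*e3 + 13/8*e4 + 52/9*e123 - 25/36*e134 - 55/12*e234
(6*e4) R2 = 25/2*e1 + 165/2*e2 - 117/4*e3 + 473/5*e4 + 104*e124 - 321/10*e134 + 63/2*e234
Summing the partial products and collecting blades:
Answer: 5173/90*e1 + 14269/180*e2 - 8269/360*e3 + 2243/30*e4 + 7483/360*e123 + 8773/72*e124 - 28877/720*e134 + 245/12*e234
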